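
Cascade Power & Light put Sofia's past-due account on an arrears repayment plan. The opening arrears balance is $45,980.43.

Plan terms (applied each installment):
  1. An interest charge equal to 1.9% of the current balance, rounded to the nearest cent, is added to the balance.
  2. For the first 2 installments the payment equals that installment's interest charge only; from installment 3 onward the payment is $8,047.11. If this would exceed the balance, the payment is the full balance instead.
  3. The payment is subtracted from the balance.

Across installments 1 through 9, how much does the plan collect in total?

Installment 1: $45,980.43 +$873.63 interest = $46,854.06; pay $873.63 → $45,980.43
Installment 2: $45,980.43 +$873.63 interest = $46,854.06; pay $873.63 → $45,980.43
Installment 3: $45,980.43 +$873.63 interest = $46,854.06; pay $8,047.11 → $38,806.95
Installment 4: $38,806.95 +$737.33 interest = $39,544.28; pay $8,047.11 → $31,497.17
Installment 5: $31,497.17 +$598.45 interest = $32,095.62; pay $8,047.11 → $24,048.51
Installment 6: $24,048.51 +$456.92 interest = $24,505.43; pay $8,047.11 → $16,458.32
Installment 7: $16,458.32 +$312.71 interest = $16,771.03; pay $8,047.11 → $8,723.92
Installment 8: $8,723.92 +$165.75 interest = $8,889.67; pay $8,047.11 → $842.56
Installment 9: $842.56 +$16.01 interest = $858.57; pay $858.57 → $0.00
Total paid: $50,888.49

$50,888.49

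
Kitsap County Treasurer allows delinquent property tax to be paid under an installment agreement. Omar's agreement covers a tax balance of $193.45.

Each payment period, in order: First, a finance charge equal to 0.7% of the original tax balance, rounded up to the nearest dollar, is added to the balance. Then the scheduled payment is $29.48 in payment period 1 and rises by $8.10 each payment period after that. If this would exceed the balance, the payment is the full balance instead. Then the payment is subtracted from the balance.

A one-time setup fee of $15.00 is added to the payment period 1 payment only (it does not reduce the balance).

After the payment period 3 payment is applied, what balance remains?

# | Opening | Interest | Payment | Fee | End bal
1 | $193.45 | $2.00 | $29.48 | $15.00 | $165.97
2 | $165.97 | $2.00 | $37.58 | — | $130.39
3 | $130.39 | $2.00 | $45.68 | — | $86.71

$86.71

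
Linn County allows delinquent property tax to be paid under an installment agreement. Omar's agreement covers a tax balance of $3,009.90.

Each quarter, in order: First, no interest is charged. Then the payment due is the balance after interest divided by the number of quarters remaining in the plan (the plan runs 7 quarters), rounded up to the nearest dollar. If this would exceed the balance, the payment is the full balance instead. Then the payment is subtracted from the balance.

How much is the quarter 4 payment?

$430.00

Quarter 1: opening $3,009.90; payment $430.00; balance $2,579.90
Quarter 2: opening $2,579.90; payment $430.00; balance $2,149.90
Quarter 3: opening $2,149.90; payment $430.00; balance $1,719.90
Quarter 4: opening $1,719.90; payment $430.00; balance $1,289.90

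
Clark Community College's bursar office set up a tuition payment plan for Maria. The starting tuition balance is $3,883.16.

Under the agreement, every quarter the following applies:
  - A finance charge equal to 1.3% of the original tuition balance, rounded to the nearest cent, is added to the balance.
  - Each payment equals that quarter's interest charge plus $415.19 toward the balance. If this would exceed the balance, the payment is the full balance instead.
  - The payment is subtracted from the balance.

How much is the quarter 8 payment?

$465.67

# | Opening | Interest | Payment | End bal
1 | $3,883.16 | $50.48 | $465.67 | $3,467.97
2 | $3,467.97 | $50.48 | $465.67 | $3,052.78
3 | $3,052.78 | $50.48 | $465.67 | $2,637.59
4 | $2,637.59 | $50.48 | $465.67 | $2,222.40
5 | $2,222.40 | $50.48 | $465.67 | $1,807.21
6 | $1,807.21 | $50.48 | $465.67 | $1,392.02
7 | $1,392.02 | $50.48 | $465.67 | $976.83
8 | $976.83 | $50.48 | $465.67 | $561.64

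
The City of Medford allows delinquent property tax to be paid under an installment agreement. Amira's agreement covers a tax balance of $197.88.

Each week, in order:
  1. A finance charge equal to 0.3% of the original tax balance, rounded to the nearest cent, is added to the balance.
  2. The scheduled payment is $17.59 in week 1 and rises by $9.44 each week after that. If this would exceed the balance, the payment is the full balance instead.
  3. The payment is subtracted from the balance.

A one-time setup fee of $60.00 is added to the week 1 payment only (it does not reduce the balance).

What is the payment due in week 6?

# | Opening | Interest | Payment | Fee | End bal
1 | $197.88 | $0.59 | $17.59 | $60.00 | $180.88
2 | $180.88 | $0.59 | $27.03 | — | $154.44
3 | $154.44 | $0.59 | $36.47 | — | $118.56
4 | $118.56 | $0.59 | $45.91 | — | $73.24
5 | $73.24 | $0.59 | $55.35 | — | $18.48
6 | $18.48 | $0.59 | $19.07 | — | $0.00

$19.07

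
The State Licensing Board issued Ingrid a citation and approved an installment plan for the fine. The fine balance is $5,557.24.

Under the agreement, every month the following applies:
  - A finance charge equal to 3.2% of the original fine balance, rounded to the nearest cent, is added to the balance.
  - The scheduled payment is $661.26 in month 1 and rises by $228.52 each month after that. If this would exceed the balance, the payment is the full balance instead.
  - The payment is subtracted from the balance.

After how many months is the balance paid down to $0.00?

6

Month 1: $5,557.24 +$177.83 interest = $5,735.07; pay $661.26 → $5,073.81
Month 2: $5,073.81 +$177.83 interest = $5,251.64; pay $889.78 → $4,361.86
Month 3: $4,361.86 +$177.83 interest = $4,539.69; pay $1,118.30 → $3,421.39
Month 4: $3,421.39 +$177.83 interest = $3,599.22; pay $1,346.82 → $2,252.40
Month 5: $2,252.40 +$177.83 interest = $2,430.23; pay $1,575.34 → $854.89
Month 6: $854.89 +$177.83 interest = $1,032.72; pay $1,032.72 → $0.00
Balance reaches $0.00 in month 6.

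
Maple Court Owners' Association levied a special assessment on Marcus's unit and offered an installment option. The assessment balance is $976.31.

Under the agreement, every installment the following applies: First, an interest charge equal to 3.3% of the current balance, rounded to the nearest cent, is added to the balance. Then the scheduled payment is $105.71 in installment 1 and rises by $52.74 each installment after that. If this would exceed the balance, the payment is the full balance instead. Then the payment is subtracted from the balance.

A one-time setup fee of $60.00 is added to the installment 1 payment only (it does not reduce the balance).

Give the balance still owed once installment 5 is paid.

Installment 1: opening $976.31; interest $32.22 → $1,008.53; payment $105.71 (+ $60.00 fee); balance $902.82
Installment 2: opening $902.82; interest $29.79 → $932.61; payment $158.45; balance $774.16
Installment 3: opening $774.16; interest $25.55 → $799.71; payment $211.19; balance $588.52
Installment 4: opening $588.52; interest $19.42 → $607.94; payment $263.93; balance $344.01
Installment 5: opening $344.01; interest $11.35 → $355.36; payment $316.67; balance $38.69

$38.69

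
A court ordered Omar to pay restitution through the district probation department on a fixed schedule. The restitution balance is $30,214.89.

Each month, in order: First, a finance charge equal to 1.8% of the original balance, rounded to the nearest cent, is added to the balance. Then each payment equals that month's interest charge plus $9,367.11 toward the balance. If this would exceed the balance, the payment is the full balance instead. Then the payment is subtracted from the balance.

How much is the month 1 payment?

Month 1: opening $30,214.89; interest $543.87 → $30,758.76; payment $9,910.98; balance $20,847.78

$9,910.98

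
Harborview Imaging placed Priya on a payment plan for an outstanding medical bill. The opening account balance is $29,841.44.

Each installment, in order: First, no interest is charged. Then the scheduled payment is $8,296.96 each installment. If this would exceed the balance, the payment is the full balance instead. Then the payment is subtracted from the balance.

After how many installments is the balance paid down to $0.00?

Installment 1: opening $29,841.44; payment $8,296.96; balance $21,544.48
Installment 2: opening $21,544.48; payment $8,296.96; balance $13,247.52
Installment 3: opening $13,247.52; payment $8,296.96; balance $4,950.56
Installment 4: opening $4,950.56; payment $4,950.56; balance $0.00
Balance reaches $0.00 in installment 4.

4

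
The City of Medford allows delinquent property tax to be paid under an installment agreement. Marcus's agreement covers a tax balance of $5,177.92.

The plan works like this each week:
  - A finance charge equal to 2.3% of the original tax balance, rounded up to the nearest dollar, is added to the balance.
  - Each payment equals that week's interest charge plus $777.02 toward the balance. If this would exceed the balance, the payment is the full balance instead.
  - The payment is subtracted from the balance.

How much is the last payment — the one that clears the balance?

Week 1: opening $5,177.92; interest $120.00 → $5,297.92; payment $897.02; balance $4,400.90
Week 2: opening $4,400.90; interest $120.00 → $4,520.90; payment $897.02; balance $3,623.88
Week 3: opening $3,623.88; interest $120.00 → $3,743.88; payment $897.02; balance $2,846.86
Week 4: opening $2,846.86; interest $120.00 → $2,966.86; payment $897.02; balance $2,069.84
Week 5: opening $2,069.84; interest $120.00 → $2,189.84; payment $897.02; balance $1,292.82
Week 6: opening $1,292.82; interest $120.00 → $1,412.82; payment $897.02; balance $515.80
Week 7: opening $515.80; interest $120.00 → $635.80; payment $635.80; balance $0.00

$635.80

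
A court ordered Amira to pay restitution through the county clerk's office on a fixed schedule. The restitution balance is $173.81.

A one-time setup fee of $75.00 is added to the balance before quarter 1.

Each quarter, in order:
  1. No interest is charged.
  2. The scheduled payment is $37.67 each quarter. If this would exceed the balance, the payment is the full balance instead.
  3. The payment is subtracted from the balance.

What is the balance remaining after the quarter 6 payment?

$22.79

Quarter 1: $248.81 − $37.67 → $211.14
Quarter 2: $211.14 − $37.67 → $173.47
Quarter 3: $173.47 − $37.67 → $135.80
Quarter 4: $135.80 − $37.67 → $98.13
Quarter 5: $98.13 − $37.67 → $60.46
Quarter 6: $60.46 − $37.67 → $22.79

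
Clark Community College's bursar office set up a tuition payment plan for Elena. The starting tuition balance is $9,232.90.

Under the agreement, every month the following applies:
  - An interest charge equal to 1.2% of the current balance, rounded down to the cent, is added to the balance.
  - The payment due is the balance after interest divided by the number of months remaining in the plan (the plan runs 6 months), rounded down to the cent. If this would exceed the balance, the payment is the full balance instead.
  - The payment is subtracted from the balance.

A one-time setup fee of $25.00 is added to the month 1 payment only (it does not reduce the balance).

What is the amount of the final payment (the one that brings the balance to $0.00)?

$1,652.99

Month 1: $9,232.90 +$110.79 interest = $9,343.69; pay $1,557.28 (+ $25.00 fee) → $7,786.41
Month 2: $7,786.41 +$93.43 interest = $7,879.84; pay $1,575.96 → $6,303.88
Month 3: $6,303.88 +$75.64 interest = $6,379.52; pay $1,594.88 → $4,784.64
Month 4: $4,784.64 +$57.41 interest = $4,842.05; pay $1,614.01 → $3,228.04
Month 5: $3,228.04 +$38.73 interest = $3,266.77; pay $1,633.38 → $1,633.39
Month 6: $1,633.39 +$19.60 interest = $1,652.99; pay $1,652.99 → $0.00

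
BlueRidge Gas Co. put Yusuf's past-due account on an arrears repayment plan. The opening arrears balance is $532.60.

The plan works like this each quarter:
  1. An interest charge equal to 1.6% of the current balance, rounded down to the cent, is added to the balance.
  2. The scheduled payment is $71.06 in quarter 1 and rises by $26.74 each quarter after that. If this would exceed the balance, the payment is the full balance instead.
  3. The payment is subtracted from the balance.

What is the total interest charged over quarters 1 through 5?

Quarter 1: opening $532.60; interest $8.52 → $541.12; payment $71.06; balance $470.06
Quarter 2: opening $470.06; interest $7.52 → $477.58; payment $97.80; balance $379.78
Quarter 3: opening $379.78; interest $6.07 → $385.85; payment $124.54; balance $261.31
Quarter 4: opening $261.31; interest $4.18 → $265.49; payment $151.28; balance $114.21
Quarter 5: opening $114.21; interest $1.82 → $116.03; payment $116.03; balance $0.00
Total interest: $8.52 + $7.52 + $6.07 + $4.18 + $1.82 = $28.11

$28.11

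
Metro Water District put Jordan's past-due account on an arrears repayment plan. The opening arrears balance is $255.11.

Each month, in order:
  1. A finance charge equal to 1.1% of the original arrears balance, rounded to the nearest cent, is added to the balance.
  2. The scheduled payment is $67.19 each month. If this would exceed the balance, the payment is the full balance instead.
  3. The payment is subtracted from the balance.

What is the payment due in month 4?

Month 1: opening $255.11; interest $2.81 → $257.92; payment $67.19; balance $190.73
Month 2: opening $190.73; interest $2.81 → $193.54; payment $67.19; balance $126.35
Month 3: opening $126.35; interest $2.81 → $129.16; payment $67.19; balance $61.97
Month 4: opening $61.97; interest $2.81 → $64.78; payment $64.78; balance $0.00

$64.78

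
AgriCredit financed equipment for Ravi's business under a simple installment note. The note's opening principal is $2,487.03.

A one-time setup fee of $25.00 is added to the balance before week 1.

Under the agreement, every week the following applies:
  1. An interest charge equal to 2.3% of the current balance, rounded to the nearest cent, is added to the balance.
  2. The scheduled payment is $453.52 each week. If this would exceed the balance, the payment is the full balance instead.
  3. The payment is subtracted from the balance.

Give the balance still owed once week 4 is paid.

Week 1: opening $2,512.03; interest $57.78 → $2,569.81; payment $453.52; balance $2,116.29
Week 2: opening $2,116.29; interest $48.67 → $2,164.96; payment $453.52; balance $1,711.44
Week 3: opening $1,711.44; interest $39.36 → $1,750.80; payment $453.52; balance $1,297.28
Week 4: opening $1,297.28; interest $29.84 → $1,327.12; payment $453.52; balance $873.60

$873.60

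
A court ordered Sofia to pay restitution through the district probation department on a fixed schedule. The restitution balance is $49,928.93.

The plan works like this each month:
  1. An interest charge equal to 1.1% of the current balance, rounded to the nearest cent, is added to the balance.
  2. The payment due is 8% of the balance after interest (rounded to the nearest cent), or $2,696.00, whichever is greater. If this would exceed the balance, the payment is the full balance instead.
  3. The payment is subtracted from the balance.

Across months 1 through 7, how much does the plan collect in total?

Month 1: $49,928.93 +$549.22 interest = $50,478.15; pay $4,038.25 → $46,439.90
Month 2: $46,439.90 +$510.84 interest = $46,950.74; pay $3,756.06 → $43,194.68
Month 3: $43,194.68 +$475.14 interest = $43,669.82; pay $3,493.59 → $40,176.23
Month 4: $40,176.23 +$441.94 interest = $40,618.17; pay $3,249.45 → $37,368.72
Month 5: $37,368.72 +$411.06 interest = $37,779.78; pay $3,022.38 → $34,757.40
Month 6: $34,757.40 +$382.33 interest = $35,139.73; pay $2,811.18 → $32,328.55
Month 7: $32,328.55 +$355.61 interest = $32,684.16; pay $2,696.00 → $29,988.16
Total paid: $23,066.91

$23,066.91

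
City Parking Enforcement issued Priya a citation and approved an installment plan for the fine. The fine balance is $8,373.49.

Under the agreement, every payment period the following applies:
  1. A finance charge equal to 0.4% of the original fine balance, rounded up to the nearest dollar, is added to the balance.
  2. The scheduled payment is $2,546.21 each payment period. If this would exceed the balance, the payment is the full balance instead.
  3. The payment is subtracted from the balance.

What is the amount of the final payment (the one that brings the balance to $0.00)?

$870.86

Payment period 1: $8,373.49 +$34.00 interest = $8,407.49; pay $2,546.21 → $5,861.28
Payment period 2: $5,861.28 +$34.00 interest = $5,895.28; pay $2,546.21 → $3,349.07
Payment period 3: $3,349.07 +$34.00 interest = $3,383.07; pay $2,546.21 → $836.86
Payment period 4: $836.86 +$34.00 interest = $870.86; pay $870.86 → $0.00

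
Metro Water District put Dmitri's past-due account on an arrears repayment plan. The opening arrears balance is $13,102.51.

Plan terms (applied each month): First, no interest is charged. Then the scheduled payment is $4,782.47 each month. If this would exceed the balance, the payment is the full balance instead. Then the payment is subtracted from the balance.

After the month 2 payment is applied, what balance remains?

Month 1: opening $13,102.51; payment $4,782.47; balance $8,320.04
Month 2: opening $8,320.04; payment $4,782.47; balance $3,537.57

$3,537.57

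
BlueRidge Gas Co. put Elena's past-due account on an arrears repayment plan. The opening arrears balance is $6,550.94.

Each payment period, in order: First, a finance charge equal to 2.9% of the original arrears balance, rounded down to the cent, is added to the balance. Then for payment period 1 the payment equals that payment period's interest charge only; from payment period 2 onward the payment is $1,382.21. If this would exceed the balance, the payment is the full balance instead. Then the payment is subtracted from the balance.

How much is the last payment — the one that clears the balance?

Payment period 1: $6,550.94 +$189.97 interest = $6,740.91; pay $189.97 → $6,550.94
Payment period 2: $6,550.94 +$189.97 interest = $6,740.91; pay $1,382.21 → $5,358.70
Payment period 3: $5,358.70 +$189.97 interest = $5,548.67; pay $1,382.21 → $4,166.46
Payment period 4: $4,166.46 +$189.97 interest = $4,356.43; pay $1,382.21 → $2,974.22
Payment period 5: $2,974.22 +$189.97 interest = $3,164.19; pay $1,382.21 → $1,781.98
Payment period 6: $1,781.98 +$189.97 interest = $1,971.95; pay $1,382.21 → $589.74
Payment period 7: $589.74 +$189.97 interest = $779.71; pay $779.71 → $0.00

$779.71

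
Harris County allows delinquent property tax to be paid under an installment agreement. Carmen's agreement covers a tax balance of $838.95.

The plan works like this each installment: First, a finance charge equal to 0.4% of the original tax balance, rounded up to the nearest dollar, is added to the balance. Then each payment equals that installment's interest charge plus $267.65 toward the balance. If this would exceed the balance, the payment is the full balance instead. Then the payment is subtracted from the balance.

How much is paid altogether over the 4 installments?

Installment 1: $838.95 +$4.00 interest = $842.95; pay $271.65 → $571.30
Installment 2: $571.30 +$4.00 interest = $575.30; pay $271.65 → $303.65
Installment 3: $303.65 +$4.00 interest = $307.65; pay $271.65 → $36.00
Installment 4: $36.00 +$4.00 interest = $40.00; pay $40.00 → $0.00
Total paid: $854.95

$854.95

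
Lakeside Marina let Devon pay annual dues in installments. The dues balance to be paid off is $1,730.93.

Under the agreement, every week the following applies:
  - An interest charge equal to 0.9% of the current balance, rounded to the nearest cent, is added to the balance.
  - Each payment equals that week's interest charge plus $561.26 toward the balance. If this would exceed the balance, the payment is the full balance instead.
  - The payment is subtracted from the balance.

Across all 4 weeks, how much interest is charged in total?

Week 1: opening $1,730.93; interest $15.58 → $1,746.51; payment $576.84; balance $1,169.67
Week 2: opening $1,169.67; interest $10.53 → $1,180.20; payment $571.79; balance $608.41
Week 3: opening $608.41; interest $5.48 → $613.89; payment $566.74; balance $47.15
Week 4: opening $47.15; interest $0.42 → $47.57; payment $47.57; balance $0.00
Total interest: $15.58 + $10.53 + $5.48 + $0.42 = $32.01

$32.01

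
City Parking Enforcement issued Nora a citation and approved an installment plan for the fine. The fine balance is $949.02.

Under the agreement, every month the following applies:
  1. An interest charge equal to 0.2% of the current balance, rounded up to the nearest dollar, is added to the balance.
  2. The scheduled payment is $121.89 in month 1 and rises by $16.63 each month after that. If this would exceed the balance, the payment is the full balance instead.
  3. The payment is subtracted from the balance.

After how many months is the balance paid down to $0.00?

Month 1: opening $949.02; interest $2.00 → $951.02; payment $121.89; balance $829.13
Month 2: opening $829.13; interest $2.00 → $831.13; payment $138.52; balance $692.61
Month 3: opening $692.61; interest $2.00 → $694.61; payment $155.15; balance $539.46
Month 4: opening $539.46; interest $2.00 → $541.46; payment $171.78; balance $369.68
Month 5: opening $369.68; interest $1.00 → $370.68; payment $188.41; balance $182.27
Month 6: opening $182.27; interest $1.00 → $183.27; payment $183.27; balance $0.00
Balance reaches $0.00 in month 6.

6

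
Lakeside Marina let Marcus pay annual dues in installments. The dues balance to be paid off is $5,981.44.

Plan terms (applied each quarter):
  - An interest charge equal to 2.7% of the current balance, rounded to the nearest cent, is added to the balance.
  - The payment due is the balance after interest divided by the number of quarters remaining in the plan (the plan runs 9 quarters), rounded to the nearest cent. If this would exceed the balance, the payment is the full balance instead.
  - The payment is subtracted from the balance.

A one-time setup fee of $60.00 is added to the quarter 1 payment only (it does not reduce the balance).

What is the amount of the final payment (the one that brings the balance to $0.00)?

# | Opening | Interest | Payment | Fee | End bal
1 | $5,981.44 | $161.50 | $682.55 | $60.00 | $5,460.39
2 | $5,460.39 | $147.43 | $700.98 | — | $4,906.84
3 | $4,906.84 | $132.48 | $719.90 | — | $4,319.42
4 | $4,319.42 | $116.62 | $739.34 | — | $3,696.70
5 | $3,696.70 | $99.81 | $759.30 | — | $3,037.21
6 | $3,037.21 | $82.00 | $779.80 | — | $2,339.41
7 | $2,339.41 | $63.16 | $800.86 | — | $1,601.71
8 | $1,601.71 | $43.25 | $822.48 | — | $822.48
9 | $822.48 | $22.21 | $844.69 | — | $0.00

$844.69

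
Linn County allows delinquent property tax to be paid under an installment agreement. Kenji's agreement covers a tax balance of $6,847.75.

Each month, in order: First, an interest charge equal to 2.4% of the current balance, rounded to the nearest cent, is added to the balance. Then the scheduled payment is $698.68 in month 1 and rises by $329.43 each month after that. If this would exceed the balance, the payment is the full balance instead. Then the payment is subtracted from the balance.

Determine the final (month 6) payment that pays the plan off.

$686.49

Month 1: $6,847.75 +$164.35 interest = $7,012.10; pay $698.68 → $6,313.42
Month 2: $6,313.42 +$151.52 interest = $6,464.94; pay $1,028.11 → $5,436.83
Month 3: $5,436.83 +$130.48 interest = $5,567.31; pay $1,357.54 → $4,209.77
Month 4: $4,209.77 +$101.03 interest = $4,310.80; pay $1,686.97 → $2,623.83
Month 5: $2,623.83 +$62.97 interest = $2,686.80; pay $2,016.40 → $670.40
Month 6: $670.40 +$16.09 interest = $686.49; pay $686.49 → $0.00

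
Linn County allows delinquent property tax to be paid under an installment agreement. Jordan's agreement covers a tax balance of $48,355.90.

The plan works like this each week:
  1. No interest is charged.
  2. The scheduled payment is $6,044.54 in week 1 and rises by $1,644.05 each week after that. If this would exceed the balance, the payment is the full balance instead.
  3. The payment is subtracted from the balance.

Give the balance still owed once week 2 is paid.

$34,622.77

Week 1: opening $48,355.90; payment $6,044.54; balance $42,311.36
Week 2: opening $42,311.36; payment $7,688.59; balance $34,622.77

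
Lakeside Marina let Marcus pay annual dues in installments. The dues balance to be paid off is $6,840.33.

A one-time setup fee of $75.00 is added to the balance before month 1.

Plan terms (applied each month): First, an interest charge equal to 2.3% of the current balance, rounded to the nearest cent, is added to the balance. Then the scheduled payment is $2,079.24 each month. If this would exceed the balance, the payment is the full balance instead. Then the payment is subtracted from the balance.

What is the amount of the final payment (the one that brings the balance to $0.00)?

$1,044.75

# | Opening | Interest | Payment | End bal
1 | $6,915.33 | $159.05 | $2,079.24 | $4,995.14
2 | $4,995.14 | $114.89 | $2,079.24 | $3,030.79
3 | $3,030.79 | $69.71 | $2,079.24 | $1,021.26
4 | $1,021.26 | $23.49 | $1,044.75 | $0.00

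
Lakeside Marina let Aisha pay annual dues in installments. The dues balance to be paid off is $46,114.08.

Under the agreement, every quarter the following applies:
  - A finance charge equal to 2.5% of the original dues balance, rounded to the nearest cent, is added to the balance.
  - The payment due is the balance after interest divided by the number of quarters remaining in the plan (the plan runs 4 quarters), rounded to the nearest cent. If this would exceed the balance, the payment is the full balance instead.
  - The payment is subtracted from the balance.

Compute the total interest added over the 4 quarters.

Quarter 1: opening $46,114.08; interest $1,152.85 → $47,266.93; payment $11,816.73; balance $35,450.20
Quarter 2: opening $35,450.20; interest $1,152.85 → $36,603.05; payment $12,201.02; balance $24,402.03
Quarter 3: opening $24,402.03; interest $1,152.85 → $25,554.88; payment $12,777.44; balance $12,777.44
Quarter 4: opening $12,777.44; interest $1,152.85 → $13,930.29; payment $13,930.29; balance $0.00
Total interest: $1,152.85 + $1,152.85 + $1,152.85 + $1,152.85 = $4,611.40

$4,611.40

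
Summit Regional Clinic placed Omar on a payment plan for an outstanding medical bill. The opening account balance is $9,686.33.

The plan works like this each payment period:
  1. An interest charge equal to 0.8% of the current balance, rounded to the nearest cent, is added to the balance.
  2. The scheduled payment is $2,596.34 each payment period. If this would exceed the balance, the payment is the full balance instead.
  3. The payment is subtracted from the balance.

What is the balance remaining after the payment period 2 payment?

# | Opening | Interest | Payment | End bal
1 | $9,686.33 | $77.49 | $2,596.34 | $7,167.48
2 | $7,167.48 | $57.34 | $2,596.34 | $4,628.48

$4,628.48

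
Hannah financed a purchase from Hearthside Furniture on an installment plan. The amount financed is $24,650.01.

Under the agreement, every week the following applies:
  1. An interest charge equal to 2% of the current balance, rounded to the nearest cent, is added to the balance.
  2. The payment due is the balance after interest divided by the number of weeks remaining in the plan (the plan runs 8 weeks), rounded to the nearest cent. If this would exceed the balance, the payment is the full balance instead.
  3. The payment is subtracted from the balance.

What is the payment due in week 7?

$3,539.39

Week 1: $24,650.01 +$493.00 interest = $25,143.01; pay $3,142.88 → $22,000.13
Week 2: $22,000.13 +$440.00 interest = $22,440.13; pay $3,205.73 → $19,234.40
Week 3: $19,234.40 +$384.69 interest = $19,619.09; pay $3,269.85 → $16,349.24
Week 4: $16,349.24 +$326.98 interest = $16,676.22; pay $3,335.24 → $13,340.98
Week 5: $13,340.98 +$266.82 interest = $13,607.80; pay $3,401.95 → $10,205.85
Week 6: $10,205.85 +$204.12 interest = $10,409.97; pay $3,469.99 → $6,939.98
Week 7: $6,939.98 +$138.80 interest = $7,078.78; pay $3,539.39 → $3,539.39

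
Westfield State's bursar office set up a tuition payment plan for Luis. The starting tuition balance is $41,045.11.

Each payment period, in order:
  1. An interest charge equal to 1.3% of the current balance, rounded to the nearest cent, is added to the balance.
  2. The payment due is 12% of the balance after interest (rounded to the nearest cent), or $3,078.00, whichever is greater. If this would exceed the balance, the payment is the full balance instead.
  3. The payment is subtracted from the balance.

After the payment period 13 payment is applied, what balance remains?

$0.00

# | Opening | Interest | Payment | End bal
1 | $41,045.11 | $533.59 | $4,989.44 | $36,589.26
2 | $36,589.26 | $475.66 | $4,447.79 | $32,617.13
3 | $32,617.13 | $424.02 | $3,964.94 | $29,076.21
4 | $29,076.21 | $377.99 | $3,534.50 | $25,919.70
5 | $25,919.70 | $336.96 | $3,150.80 | $23,105.86
6 | $23,105.86 | $300.38 | $3,078.00 | $20,328.24
7 | $20,328.24 | $264.27 | $3,078.00 | $17,514.51
8 | $17,514.51 | $227.69 | $3,078.00 | $14,664.20
9 | $14,664.20 | $190.63 | $3,078.00 | $11,776.83
10 | $11,776.83 | $153.10 | $3,078.00 | $8,851.93
11 | $8,851.93 | $115.08 | $3,078.00 | $5,889.01
12 | $5,889.01 | $76.56 | $3,078.00 | $2,887.57
13 | $2,887.57 | $37.54 | $2,925.11 | $0.00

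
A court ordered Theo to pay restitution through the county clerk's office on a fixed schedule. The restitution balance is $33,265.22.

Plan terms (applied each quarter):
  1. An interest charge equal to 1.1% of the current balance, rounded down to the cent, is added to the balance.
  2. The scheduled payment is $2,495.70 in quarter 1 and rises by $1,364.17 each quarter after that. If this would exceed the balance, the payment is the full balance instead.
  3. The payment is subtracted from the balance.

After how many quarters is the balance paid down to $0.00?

Quarter 1: opening $33,265.22; interest $365.91 → $33,631.13; payment $2,495.70; balance $31,135.43
Quarter 2: opening $31,135.43; interest $342.48 → $31,477.91; payment $3,859.87; balance $27,618.04
Quarter 3: opening $27,618.04; interest $303.79 → $27,921.83; payment $5,224.04; balance $22,697.79
Quarter 4: opening $22,697.79; interest $249.67 → $22,947.46; payment $6,588.21; balance $16,359.25
Quarter 5: opening $16,359.25; interest $179.95 → $16,539.20; payment $7,952.38; balance $8,586.82
Quarter 6: opening $8,586.82; interest $94.45 → $8,681.27; payment $8,681.27; balance $0.00
Balance reaches $0.00 in quarter 6.

6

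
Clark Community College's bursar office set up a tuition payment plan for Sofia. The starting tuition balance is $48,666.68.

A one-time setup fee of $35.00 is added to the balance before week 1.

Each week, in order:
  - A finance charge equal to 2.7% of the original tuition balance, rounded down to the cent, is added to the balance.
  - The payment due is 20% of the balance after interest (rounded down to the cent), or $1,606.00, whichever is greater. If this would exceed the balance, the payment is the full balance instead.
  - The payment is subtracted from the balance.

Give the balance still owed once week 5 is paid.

# | Opening | Interest | Payment | End bal
1 | $48,701.68 | $1,314.00 | $10,003.13 | $40,012.55
2 | $40,012.55 | $1,314.00 | $8,265.31 | $33,061.24
3 | $33,061.24 | $1,314.00 | $6,875.04 | $27,500.20
4 | $27,500.20 | $1,314.00 | $5,762.84 | $23,051.36
5 | $23,051.36 | $1,314.00 | $4,873.07 | $19,492.29

$19,492.29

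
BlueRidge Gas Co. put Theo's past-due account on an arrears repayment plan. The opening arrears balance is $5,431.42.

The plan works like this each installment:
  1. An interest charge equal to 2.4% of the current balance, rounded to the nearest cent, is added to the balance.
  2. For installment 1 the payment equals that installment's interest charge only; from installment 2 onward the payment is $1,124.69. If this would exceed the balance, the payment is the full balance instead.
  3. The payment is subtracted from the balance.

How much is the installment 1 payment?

# | Opening | Interest | Payment | End bal
1 | $5,431.42 | $130.35 | $130.35 | $5,431.42

$130.35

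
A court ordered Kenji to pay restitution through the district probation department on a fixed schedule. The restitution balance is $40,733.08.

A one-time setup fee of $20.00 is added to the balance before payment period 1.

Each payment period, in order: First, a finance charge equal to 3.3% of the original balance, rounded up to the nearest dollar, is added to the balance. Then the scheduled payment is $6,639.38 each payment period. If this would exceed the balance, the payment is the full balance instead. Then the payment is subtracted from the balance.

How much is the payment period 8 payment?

$5,037.42

Payment period 1: $40,753.08 +$1,345.00 interest = $42,098.08; pay $6,639.38 → $35,458.70
Payment period 2: $35,458.70 +$1,345.00 interest = $36,803.70; pay $6,639.38 → $30,164.32
Payment period 3: $30,164.32 +$1,345.00 interest = $31,509.32; pay $6,639.38 → $24,869.94
Payment period 4: $24,869.94 +$1,345.00 interest = $26,214.94; pay $6,639.38 → $19,575.56
Payment period 5: $19,575.56 +$1,345.00 interest = $20,920.56; pay $6,639.38 → $14,281.18
Payment period 6: $14,281.18 +$1,345.00 interest = $15,626.18; pay $6,639.38 → $8,986.80
Payment period 7: $8,986.80 +$1,345.00 interest = $10,331.80; pay $6,639.38 → $3,692.42
Payment period 8: $3,692.42 +$1,345.00 interest = $5,037.42; pay $5,037.42 → $0.00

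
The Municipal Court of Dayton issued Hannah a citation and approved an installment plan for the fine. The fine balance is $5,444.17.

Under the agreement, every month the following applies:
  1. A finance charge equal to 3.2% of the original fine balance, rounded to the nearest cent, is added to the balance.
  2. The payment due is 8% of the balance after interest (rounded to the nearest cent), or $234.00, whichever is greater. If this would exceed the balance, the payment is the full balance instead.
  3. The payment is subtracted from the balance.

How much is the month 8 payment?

$327.76

# | Opening | Interest | Payment | End bal
1 | $5,444.17 | $174.21 | $449.47 | $5,168.91
2 | $5,168.91 | $174.21 | $427.45 | $4,915.67
3 | $4,915.67 | $174.21 | $407.19 | $4,682.69
4 | $4,682.69 | $174.21 | $388.55 | $4,468.35
5 | $4,468.35 | $174.21 | $371.40 | $4,271.16
6 | $4,271.16 | $174.21 | $355.63 | $4,089.74
7 | $4,089.74 | $174.21 | $341.12 | $3,922.83
8 | $3,922.83 | $174.21 | $327.76 | $3,769.28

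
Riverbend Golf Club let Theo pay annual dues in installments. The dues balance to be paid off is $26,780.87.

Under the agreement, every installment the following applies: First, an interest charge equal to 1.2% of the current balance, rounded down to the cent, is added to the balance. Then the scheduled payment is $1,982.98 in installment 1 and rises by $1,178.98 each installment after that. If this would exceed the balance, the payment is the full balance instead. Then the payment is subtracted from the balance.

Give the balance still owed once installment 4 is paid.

Installment 1: $26,780.87 +$321.37 interest = $27,102.24; pay $1,982.98 → $25,119.26
Installment 2: $25,119.26 +$301.43 interest = $25,420.69; pay $3,161.96 → $22,258.73
Installment 3: $22,258.73 +$267.10 interest = $22,525.83; pay $4,340.94 → $18,184.89
Installment 4: $18,184.89 +$218.21 interest = $18,403.10; pay $5,519.92 → $12,883.18

$12,883.18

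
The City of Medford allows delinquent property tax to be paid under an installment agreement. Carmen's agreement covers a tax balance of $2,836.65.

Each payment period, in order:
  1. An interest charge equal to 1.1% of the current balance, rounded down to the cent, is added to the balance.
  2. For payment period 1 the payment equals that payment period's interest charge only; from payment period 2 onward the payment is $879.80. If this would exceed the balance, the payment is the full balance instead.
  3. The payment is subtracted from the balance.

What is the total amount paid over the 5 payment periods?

$2,936.23

Payment period 1: opening $2,836.65; interest $31.20 → $2,867.85; payment $31.20; balance $2,836.65
Payment period 2: opening $2,836.65; interest $31.20 → $2,867.85; payment $879.80; balance $1,988.05
Payment period 3: opening $1,988.05; interest $21.86 → $2,009.91; payment $879.80; balance $1,130.11
Payment period 4: opening $1,130.11; interest $12.43 → $1,142.54; payment $879.80; balance $262.74
Payment period 5: opening $262.74; interest $2.89 → $265.63; payment $265.63; balance $0.00
Total paid: $2,936.23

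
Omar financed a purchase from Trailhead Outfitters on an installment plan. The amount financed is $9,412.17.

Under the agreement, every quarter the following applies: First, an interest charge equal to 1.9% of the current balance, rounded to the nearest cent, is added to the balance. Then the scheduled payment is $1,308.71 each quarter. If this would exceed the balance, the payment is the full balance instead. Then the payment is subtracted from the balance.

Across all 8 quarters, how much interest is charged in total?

$806.17

Quarter 1: opening $9,412.17; interest $178.83 → $9,591.00; payment $1,308.71; balance $8,282.29
Quarter 2: opening $8,282.29; interest $157.36 → $8,439.65; payment $1,308.71; balance $7,130.94
Quarter 3: opening $7,130.94; interest $135.49 → $7,266.43; payment $1,308.71; balance $5,957.72
Quarter 4: opening $5,957.72; interest $113.20 → $6,070.92; payment $1,308.71; balance $4,762.21
Quarter 5: opening $4,762.21; interest $90.48 → $4,852.69; payment $1,308.71; balance $3,543.98
Quarter 6: opening $3,543.98; interest $67.34 → $3,611.32; payment $1,308.71; balance $2,302.61
Quarter 7: opening $2,302.61; interest $43.75 → $2,346.36; payment $1,308.71; balance $1,037.65
Quarter 8: opening $1,037.65; interest $19.72 → $1,057.37; payment $1,057.37; balance $0.00
Total interest: $178.83 + $157.36 + $135.49 + $113.20 + $90.48 + $67.34 + $43.75 + $19.72 = $806.17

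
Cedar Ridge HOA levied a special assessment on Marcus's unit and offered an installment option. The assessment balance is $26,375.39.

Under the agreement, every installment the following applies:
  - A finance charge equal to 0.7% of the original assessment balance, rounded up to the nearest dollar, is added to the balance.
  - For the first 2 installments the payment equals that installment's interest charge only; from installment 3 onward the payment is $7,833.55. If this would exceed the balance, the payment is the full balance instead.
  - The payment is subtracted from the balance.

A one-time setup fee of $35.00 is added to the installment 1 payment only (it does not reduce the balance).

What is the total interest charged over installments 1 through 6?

$1,110.00

Installment 1: opening $26,375.39; interest $185.00 → $26,560.39; payment $185.00 (+ $35.00 fee); balance $26,375.39
Installment 2: opening $26,375.39; interest $185.00 → $26,560.39; payment $185.00; balance $26,375.39
Installment 3: opening $26,375.39; interest $185.00 → $26,560.39; payment $7,833.55; balance $18,726.84
Installment 4: opening $18,726.84; interest $185.00 → $18,911.84; payment $7,833.55; balance $11,078.29
Installment 5: opening $11,078.29; interest $185.00 → $11,263.29; payment $7,833.55; balance $3,429.74
Installment 6: opening $3,429.74; interest $185.00 → $3,614.74; payment $3,614.74; balance $0.00
Total interest: $185.00 + $185.00 + $185.00 + $185.00 + $185.00 + $185.00 = $1,110.00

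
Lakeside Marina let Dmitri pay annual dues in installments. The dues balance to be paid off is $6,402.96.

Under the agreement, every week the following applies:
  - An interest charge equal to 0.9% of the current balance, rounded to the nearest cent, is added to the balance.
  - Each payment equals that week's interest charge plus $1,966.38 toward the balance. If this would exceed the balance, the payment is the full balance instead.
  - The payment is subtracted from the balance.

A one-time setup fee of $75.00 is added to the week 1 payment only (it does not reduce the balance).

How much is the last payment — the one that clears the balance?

$508.35

Week 1: opening $6,402.96; interest $57.63 → $6,460.59; payment $2,024.01 (+ $75.00 fee); balance $4,436.58
Week 2: opening $4,436.58; interest $39.93 → $4,476.51; payment $2,006.31; balance $2,470.20
Week 3: opening $2,470.20; interest $22.23 → $2,492.43; payment $1,988.61; balance $503.82
Week 4: opening $503.82; interest $4.53 → $508.35; payment $508.35; balance $0.00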